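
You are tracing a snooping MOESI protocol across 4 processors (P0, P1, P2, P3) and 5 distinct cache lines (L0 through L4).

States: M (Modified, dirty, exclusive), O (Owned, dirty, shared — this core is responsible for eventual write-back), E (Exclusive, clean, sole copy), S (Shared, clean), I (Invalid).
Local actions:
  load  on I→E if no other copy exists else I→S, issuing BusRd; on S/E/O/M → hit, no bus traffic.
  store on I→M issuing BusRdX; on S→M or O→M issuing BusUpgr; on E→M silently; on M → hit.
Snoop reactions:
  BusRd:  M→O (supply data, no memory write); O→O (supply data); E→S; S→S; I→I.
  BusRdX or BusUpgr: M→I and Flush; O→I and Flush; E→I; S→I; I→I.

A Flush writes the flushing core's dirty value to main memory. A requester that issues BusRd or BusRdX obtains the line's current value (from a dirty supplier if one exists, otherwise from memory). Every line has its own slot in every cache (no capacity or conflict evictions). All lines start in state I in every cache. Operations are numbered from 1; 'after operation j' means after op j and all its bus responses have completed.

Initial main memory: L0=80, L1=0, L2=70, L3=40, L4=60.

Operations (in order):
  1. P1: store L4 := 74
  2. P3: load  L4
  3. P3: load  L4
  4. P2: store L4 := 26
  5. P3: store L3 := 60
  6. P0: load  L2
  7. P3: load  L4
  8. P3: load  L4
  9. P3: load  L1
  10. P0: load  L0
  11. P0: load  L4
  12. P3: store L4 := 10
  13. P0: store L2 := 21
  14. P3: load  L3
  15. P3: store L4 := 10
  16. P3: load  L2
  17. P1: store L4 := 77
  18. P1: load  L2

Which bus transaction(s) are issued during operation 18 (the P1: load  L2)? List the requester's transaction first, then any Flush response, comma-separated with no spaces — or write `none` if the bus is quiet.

step 1: P1: store L4 := 74  ⟶  IMII  (L4)  txn=BusRdX  M[L4]=60
step 2: P3: load  L4  ⟶  IOIS  (L4)  txn=BusRd  M[L4]=60
step 3: P3: load  L4  ⟶  IOIS  (L4)  txn=∅  M[L4]=60
step 4: P2: store L4 := 26  ⟶  IIMI  (L4)  txn=BusRdX+Flush  M[L4]=74
step 5: P3: store L3 := 60  ⟶  IIIM  (L3)  txn=BusRdX  M[L3]=40
step 6: P0: load  L2  ⟶  EIII  (L2)  txn=BusRd  M[L2]=70
step 7: P3: load  L4  ⟶  IIOS  (L4)  txn=BusRd  M[L4]=74
step 8: P3: load  L4  ⟶  IIOS  (L4)  txn=∅  M[L4]=74
step 9: P3: load  L1  ⟶  IIIE  (L1)  txn=BusRd  M[L1]=0
step 10: P0: load  L0  ⟶  EIII  (L0)  txn=BusRd  M[L0]=80
step 11: P0: load  L4  ⟶  SIOS  (L4)  txn=BusRd  M[L4]=74
step 12: P3: store L4 := 10  ⟶  IIIM  (L4)  txn=BusUpgr+Flush  M[L4]=26
step 13: P0: store L2 := 21  ⟶  MIII  (L2)  txn=∅  M[L2]=70
step 14: P3: load  L3  ⟶  IIIM  (L3)  txn=∅  M[L3]=40
step 15: P3: store L4 := 10  ⟶  IIIM  (L4)  txn=∅  M[L4]=26
step 16: P3: load  L2  ⟶  OIIS  (L2)  txn=BusRd  M[L2]=70
step 17: P1: store L4 := 77  ⟶  IMII  (L4)  txn=BusRdX+Flush  M[L4]=10
step 18: P1: load  L2  ⟶  OSIS  (L2)  txn=BusRd  M[L2]=70

bus = BusRd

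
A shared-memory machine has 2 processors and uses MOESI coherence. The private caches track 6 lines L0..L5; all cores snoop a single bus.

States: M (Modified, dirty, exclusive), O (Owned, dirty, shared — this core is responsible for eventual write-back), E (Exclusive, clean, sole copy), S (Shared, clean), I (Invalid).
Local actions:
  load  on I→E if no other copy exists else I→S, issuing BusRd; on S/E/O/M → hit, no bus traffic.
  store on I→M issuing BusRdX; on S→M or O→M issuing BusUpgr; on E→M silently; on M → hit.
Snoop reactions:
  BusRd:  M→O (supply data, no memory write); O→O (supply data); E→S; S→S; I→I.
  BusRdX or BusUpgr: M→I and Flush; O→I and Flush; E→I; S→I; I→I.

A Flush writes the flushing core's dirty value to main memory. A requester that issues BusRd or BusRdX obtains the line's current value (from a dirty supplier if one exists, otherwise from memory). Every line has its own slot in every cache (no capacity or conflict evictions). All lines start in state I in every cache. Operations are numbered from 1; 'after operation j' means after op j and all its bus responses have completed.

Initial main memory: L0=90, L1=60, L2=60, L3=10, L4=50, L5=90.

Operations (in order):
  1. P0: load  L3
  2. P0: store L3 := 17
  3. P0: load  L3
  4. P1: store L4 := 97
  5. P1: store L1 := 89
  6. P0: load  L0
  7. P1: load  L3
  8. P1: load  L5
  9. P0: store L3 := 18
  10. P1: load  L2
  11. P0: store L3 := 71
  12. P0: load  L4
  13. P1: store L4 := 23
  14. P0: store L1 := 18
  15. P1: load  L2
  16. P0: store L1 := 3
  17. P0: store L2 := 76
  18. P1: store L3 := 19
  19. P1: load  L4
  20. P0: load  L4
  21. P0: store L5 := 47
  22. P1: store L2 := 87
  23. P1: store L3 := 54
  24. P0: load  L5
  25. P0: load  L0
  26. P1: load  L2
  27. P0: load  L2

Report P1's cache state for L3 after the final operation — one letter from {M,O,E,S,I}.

state = M

step 1: P0: load  L3  ⟶  EI  (L3)  txn=BusRd  M[L3]=10
step 2: P0: store L3 := 17  ⟶  MI  (L3)  txn=∅  M[L3]=10
step 3: P0: load  L3  ⟶  MI  (L3)  txn=∅  M[L3]=10
step 4: P1: store L4 := 97  ⟶  IM  (L4)  txn=BusRdX  M[L4]=50
step 5: P1: store L1 := 89  ⟶  IM  (L1)  txn=BusRdX  M[L1]=60
step 6: P0: load  L0  ⟶  EI  (L0)  txn=BusRd  M[L0]=90
step 7: P1: load  L3  ⟶  OS  (L3)  txn=BusRd  M[L3]=10
step 8: P1: load  L5  ⟶  IE  (L5)  txn=BusRd  M[L5]=90
step 9: P0: store L3 := 18  ⟶  MI  (L3)  txn=BusUpgr  M[L3]=10
step 10: P1: load  L2  ⟶  IE  (L2)  txn=BusRd  M[L2]=60
step 11: P0: store L3 := 71  ⟶  MI  (L3)  txn=∅  M[L3]=10
step 12: P0: load  L4  ⟶  SO  (L4)  txn=BusRd  M[L4]=50
step 13: P1: store L4 := 23  ⟶  IM  (L4)  txn=BusUpgr  M[L4]=50
step 14: P0: store L1 := 18  ⟶  MI  (L1)  txn=BusRdX+Flush  M[L1]=89
step 15: P1: load  L2  ⟶  IE  (L2)  txn=∅  M[L2]=60
step 16: P0: store L1 := 3  ⟶  MI  (L1)  txn=∅  M[L1]=89
step 17: P0: store L2 := 76  ⟶  MI  (L2)  txn=BusRdX  M[L2]=60
step 18: P1: store L3 := 19  ⟶  IM  (L3)  txn=BusRdX+Flush  M[L3]=71
step 19: P1: load  L4  ⟶  IM  (L4)  txn=∅  M[L4]=50
step 20: P0: load  L4  ⟶  SO  (L4)  txn=BusRd  M[L4]=50
step 21: P0: store L5 := 47  ⟶  MI  (L5)  txn=BusRdX  M[L5]=90
step 22: P1: store L2 := 87  ⟶  IM  (L2)  txn=BusRdX+Flush  M[L2]=76
step 23: P1: store L3 := 54  ⟶  IM  (L3)  txn=∅  M[L3]=71
step 24: P0: load  L5  ⟶  MI  (L5)  txn=∅  M[L5]=90
step 25: P0: load  L0  ⟶  EI  (L0)  txn=∅  M[L0]=90
step 26: P1: load  L2  ⟶  IM  (L2)  txn=∅  M[L2]=76
step 27: P0: load  L2  ⟶  SO  (L2)  txn=BusRd  M[L2]=76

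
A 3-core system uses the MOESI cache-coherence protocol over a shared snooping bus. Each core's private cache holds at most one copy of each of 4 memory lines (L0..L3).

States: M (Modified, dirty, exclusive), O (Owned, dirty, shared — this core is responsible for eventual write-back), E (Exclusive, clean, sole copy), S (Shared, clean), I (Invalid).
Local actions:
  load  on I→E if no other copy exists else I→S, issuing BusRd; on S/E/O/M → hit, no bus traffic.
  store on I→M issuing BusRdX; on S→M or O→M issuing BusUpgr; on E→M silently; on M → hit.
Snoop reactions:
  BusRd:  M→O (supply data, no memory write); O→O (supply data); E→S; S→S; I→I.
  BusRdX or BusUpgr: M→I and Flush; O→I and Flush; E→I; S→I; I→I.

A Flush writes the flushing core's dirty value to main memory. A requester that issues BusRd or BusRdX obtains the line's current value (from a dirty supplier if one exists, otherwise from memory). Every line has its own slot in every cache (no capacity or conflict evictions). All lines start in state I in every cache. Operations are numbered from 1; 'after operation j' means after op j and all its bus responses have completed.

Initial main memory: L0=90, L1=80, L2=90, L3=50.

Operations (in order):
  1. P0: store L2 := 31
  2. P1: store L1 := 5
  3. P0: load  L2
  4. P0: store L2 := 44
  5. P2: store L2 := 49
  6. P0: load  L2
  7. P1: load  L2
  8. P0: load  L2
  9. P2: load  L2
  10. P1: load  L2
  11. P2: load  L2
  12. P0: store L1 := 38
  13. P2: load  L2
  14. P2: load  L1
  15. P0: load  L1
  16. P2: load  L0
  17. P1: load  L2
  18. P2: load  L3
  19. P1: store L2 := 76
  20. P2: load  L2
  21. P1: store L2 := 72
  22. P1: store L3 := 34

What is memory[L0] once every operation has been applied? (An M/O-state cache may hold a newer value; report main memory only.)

memory[L0] = 90

[1] P0: store L2 := 31 | P0:M(31), P1:I, P2:I | bus: BusRdX
[2] P1: store L1 := 5 | P0:I, P1:M(5), P2:I | bus: BusRdX
[3] P0: load  L2 | P0:M(31), P1:I, P2:I | bus: none
[4] P0: store L2 := 44 | P0:M(44), P1:I, P2:I | bus: none
[5] P2: store L2 := 49 | P0:I, P1:I, P2:M(49) | bus: BusRdX,Flush
[6] P0: load  L2 | P0:S(49), P1:I, P2:O(49) | bus: BusRd
[7] P1: load  L2 | P0:S(49), P1:S(49), P2:O(49) | bus: BusRd
[8] P0: load  L2 | P0:S(49), P1:S(49), P2:O(49) | bus: none
[9] P2: load  L2 | P0:S(49), P1:S(49), P2:O(49) | bus: none
[10] P1: load  L2 | P0:S(49), P1:S(49), P2:O(49) | bus: none
[11] P2: load  L2 | P0:S(49), P1:S(49), P2:O(49) | bus: none
[12] P0: store L1 := 38 | P0:M(38), P1:I, P2:I | bus: BusRdX,Flush
[13] P2: load  L2 | P0:S(49), P1:S(49), P2:O(49) | bus: none
[14] P2: load  L1 | P0:O(38), P1:I, P2:S(38) | bus: BusRd
[15] P0: load  L1 | P0:O(38), P1:I, P2:S(38) | bus: none
[16] P2: load  L0 | P0:I, P1:I, P2:E(90) | bus: BusRd
[17] P1: load  L2 | P0:S(49), P1:S(49), P2:O(49) | bus: none
[18] P2: load  L3 | P0:I, P1:I, P2:E(50) | bus: BusRd
[19] P1: store L2 := 76 | P0:I, P1:M(76), P2:I | bus: BusUpgr,Flush
[20] P2: load  L2 | P0:I, P1:O(76), P2:S(76) | bus: BusRd
[21] P1: store L2 := 72 | P0:I, P1:M(72), P2:I | bus: BusUpgr
[22] P1: store L3 := 34 | P0:I, P1:M(34), P2:I | bus: BusRdX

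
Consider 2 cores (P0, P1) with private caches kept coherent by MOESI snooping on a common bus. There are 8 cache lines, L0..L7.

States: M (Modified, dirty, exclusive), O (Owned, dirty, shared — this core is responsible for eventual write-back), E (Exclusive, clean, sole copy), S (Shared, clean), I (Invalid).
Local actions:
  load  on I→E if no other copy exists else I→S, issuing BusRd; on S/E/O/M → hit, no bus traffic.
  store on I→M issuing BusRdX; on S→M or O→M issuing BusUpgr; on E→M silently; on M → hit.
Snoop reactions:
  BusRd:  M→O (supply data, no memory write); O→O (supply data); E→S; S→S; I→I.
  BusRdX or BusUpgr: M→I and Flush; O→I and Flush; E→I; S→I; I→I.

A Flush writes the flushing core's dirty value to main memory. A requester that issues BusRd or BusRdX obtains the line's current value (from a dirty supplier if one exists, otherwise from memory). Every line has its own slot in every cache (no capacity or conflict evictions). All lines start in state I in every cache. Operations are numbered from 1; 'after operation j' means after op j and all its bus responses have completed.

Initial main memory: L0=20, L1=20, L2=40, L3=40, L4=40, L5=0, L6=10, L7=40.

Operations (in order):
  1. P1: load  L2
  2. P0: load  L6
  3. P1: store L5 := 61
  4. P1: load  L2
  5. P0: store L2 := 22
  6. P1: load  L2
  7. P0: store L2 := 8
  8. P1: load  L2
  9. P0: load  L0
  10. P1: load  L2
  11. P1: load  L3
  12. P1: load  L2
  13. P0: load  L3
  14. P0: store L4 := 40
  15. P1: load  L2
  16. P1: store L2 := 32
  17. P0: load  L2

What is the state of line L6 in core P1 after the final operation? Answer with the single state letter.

state = I

[1] P1: load  L2 | P0:I, P1:E(40) | bus: BusRd
[2] P0: load  L6 | P0:E(10), P1:I | bus: BusRd
[3] P1: store L5 := 61 | P0:I, P1:M(61) | bus: BusRdX
[4] P1: load  L2 | P0:I, P1:E(40) | bus: none
[5] P0: store L2 := 22 | P0:M(22), P1:I | bus: BusRdX
[6] P1: load  L2 | P0:O(22), P1:S(22) | bus: BusRd
[7] P0: store L2 := 8 | P0:M(8), P1:I | bus: BusUpgr
[8] P1: load  L2 | P0:O(8), P1:S(8) | bus: BusRd
[9] P0: load  L0 | P0:E(20), P1:I | bus: BusRd
[10] P1: load  L2 | P0:O(8), P1:S(8) | bus: none
[11] P1: load  L3 | P0:I, P1:E(40) | bus: BusRd
[12] P1: load  L2 | P0:O(8), P1:S(8) | bus: none
[13] P0: load  L3 | P0:S(40), P1:S(40) | bus: BusRd
[14] P0: store L4 := 40 | P0:M(40), P1:I | bus: BusRdX
[15] P1: load  L2 | P0:O(8), P1:S(8) | bus: none
[16] P1: store L2 := 32 | P0:I, P1:M(32) | bus: BusUpgr,Flush
[17] P0: load  L2 | P0:S(32), P1:O(32) | bus: BusRd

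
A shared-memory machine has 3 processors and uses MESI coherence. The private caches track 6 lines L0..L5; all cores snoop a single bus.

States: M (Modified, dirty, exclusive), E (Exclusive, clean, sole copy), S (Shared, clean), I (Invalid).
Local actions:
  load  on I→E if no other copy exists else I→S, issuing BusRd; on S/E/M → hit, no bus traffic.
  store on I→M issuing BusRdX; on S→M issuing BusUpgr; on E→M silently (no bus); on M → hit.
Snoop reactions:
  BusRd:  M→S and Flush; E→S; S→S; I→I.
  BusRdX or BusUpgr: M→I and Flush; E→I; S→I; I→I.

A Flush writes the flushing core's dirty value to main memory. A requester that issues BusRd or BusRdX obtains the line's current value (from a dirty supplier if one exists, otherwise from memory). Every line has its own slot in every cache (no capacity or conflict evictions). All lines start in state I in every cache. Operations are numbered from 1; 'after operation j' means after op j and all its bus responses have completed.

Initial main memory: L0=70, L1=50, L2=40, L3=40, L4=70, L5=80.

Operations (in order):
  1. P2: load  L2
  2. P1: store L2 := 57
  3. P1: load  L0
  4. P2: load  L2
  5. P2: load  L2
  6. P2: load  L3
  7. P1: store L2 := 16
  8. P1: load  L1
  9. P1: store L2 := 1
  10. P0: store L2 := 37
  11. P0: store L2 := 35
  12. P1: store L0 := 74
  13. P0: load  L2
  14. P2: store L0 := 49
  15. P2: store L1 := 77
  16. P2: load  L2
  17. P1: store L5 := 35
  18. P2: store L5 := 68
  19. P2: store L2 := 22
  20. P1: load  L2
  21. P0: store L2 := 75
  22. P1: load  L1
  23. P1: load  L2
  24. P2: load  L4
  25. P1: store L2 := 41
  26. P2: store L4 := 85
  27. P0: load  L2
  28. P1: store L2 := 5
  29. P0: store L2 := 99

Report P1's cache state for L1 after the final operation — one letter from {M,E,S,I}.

1. P2: load  L2  bus=[BusRd]  L2: P0=I P1=I P2=E  mem[L2]=40
2. P1: store L2 := 57  bus=[BusRdX]  L2: P0=I P1=M P2=I  mem[L2]=40
3. P1: load  L0  bus=[BusRd]  L0: P0=I P1=E P2=I  mem[L0]=70
4. P2: load  L2  bus=[BusRd,Flush]  L2: P0=I P1=S P2=S  mem[L2]=57
5. P2: load  L2  bus=[-]  L2: P0=I P1=S P2=S  mem[L2]=57
6. P2: load  L3  bus=[BusRd]  L3: P0=I P1=I P2=E  mem[L3]=40
7. P1: store L2 := 16  bus=[BusUpgr]  L2: P0=I P1=M P2=I  mem[L2]=57
8. P1: load  L1  bus=[BusRd]  L1: P0=I P1=E P2=I  mem[L1]=50
9. P1: store L2 := 1  bus=[-]  L2: P0=I P1=M P2=I  mem[L2]=57
10. P0: store L2 := 37  bus=[BusRdX,Flush]  L2: P0=M P1=I P2=I  mem[L2]=1
11. P0: store L2 := 35  bus=[-]  L2: P0=M P1=I P2=I  mem[L2]=1
12. P1: store L0 := 74  bus=[-]  L0: P0=I P1=M P2=I  mem[L0]=70
13. P0: load  L2  bus=[-]  L2: P0=M P1=I P2=I  mem[L2]=1
14. P2: store L0 := 49  bus=[BusRdX,Flush]  L0: P0=I P1=I P2=M  mem[L0]=74
15. P2: store L1 := 77  bus=[BusRdX]  L1: P0=I P1=I P2=M  mem[L1]=50
16. P2: load  L2  bus=[BusRd,Flush]  L2: P0=S P1=I P2=S  mem[L2]=35
17. P1: store L5 := 35  bus=[BusRdX]  L5: P0=I P1=M P2=I  mem[L5]=80
18. P2: store L5 := 68  bus=[BusRdX,Flush]  L5: P0=I P1=I P2=M  mem[L5]=35
19. P2: store L2 := 22  bus=[BusUpgr]  L2: P0=I P1=I P2=M  mem[L2]=35
20. P1: load  L2  bus=[BusRd,Flush]  L2: P0=I P1=S P2=S  mem[L2]=22
21. P0: store L2 := 75  bus=[BusRdX]  L2: P0=M P1=I P2=I  mem[L2]=22
22. P1: load  L1  bus=[BusRd,Flush]  L1: P0=I P1=S P2=S  mem[L1]=77
23. P1: load  L2  bus=[BusRd,Flush]  L2: P0=S P1=S P2=I  mem[L2]=75
24. P2: load  L4  bus=[BusRd]  L4: P0=I P1=I P2=E  mem[L4]=70
25. P1: store L2 := 41  bus=[BusUpgr]  L2: P0=I P1=M P2=I  mem[L2]=75
26. P2: store L4 := 85  bus=[-]  L4: P0=I P1=I P2=M  mem[L4]=70
27. P0: load  L2  bus=[BusRd,Flush]  L2: P0=S P1=S P2=I  mem[L2]=41
28. P1: store L2 := 5  bus=[BusUpgr]  L2: P0=I P1=M P2=I  mem[L2]=41
29. P0: store L2 := 99  bus=[BusRdX,Flush]  L2: P0=M P1=I P2=I  mem[L2]=5

state = S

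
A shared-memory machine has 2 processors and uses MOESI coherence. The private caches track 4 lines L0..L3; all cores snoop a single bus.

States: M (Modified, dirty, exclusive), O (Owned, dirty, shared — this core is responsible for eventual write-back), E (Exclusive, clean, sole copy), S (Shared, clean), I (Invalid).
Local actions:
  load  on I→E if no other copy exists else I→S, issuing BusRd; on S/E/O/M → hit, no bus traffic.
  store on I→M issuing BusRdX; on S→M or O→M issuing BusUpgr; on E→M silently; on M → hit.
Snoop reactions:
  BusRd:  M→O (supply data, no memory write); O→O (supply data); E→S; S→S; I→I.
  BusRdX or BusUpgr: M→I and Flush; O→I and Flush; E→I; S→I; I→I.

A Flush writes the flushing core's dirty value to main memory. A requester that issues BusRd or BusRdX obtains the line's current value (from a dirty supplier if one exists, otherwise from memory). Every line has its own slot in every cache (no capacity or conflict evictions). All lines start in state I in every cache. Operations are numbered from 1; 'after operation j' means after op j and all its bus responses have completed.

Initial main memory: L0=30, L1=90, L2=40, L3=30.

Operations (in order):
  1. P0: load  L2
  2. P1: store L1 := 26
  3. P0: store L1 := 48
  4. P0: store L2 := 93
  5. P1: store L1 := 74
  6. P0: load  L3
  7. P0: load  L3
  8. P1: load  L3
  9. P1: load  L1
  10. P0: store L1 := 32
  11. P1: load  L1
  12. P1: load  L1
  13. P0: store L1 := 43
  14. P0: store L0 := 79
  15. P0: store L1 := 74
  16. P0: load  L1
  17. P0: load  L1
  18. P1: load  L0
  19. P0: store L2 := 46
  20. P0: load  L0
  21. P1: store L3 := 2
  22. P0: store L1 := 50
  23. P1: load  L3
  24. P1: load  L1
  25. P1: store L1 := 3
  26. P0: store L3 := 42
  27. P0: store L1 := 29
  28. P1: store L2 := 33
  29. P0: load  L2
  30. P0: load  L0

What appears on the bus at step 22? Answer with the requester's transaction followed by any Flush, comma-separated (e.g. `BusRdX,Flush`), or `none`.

bus = none

  op1 P0: load  L2 → E/I on L2; bus BusRd; mem=40
  op2 P1: store L1 := 26 → I/M on L1; bus BusRdX; mem=90
  op3 P0: store L1 := 48 → M/I on L1; bus BusRdX Flush; mem=26
  op4 P0: store L2 := 93 → M/I on L2; bus (none); mem=40
  op5 P1: store L1 := 74 → I/M on L1; bus BusRdX Flush; mem=48
  op6 P0: load  L3 → E/I on L3; bus BusRd; mem=30
  op7 P0: load  L3 → E/I on L3; bus (none); mem=30
  op8 P1: load  L3 → S/S on L3; bus BusRd; mem=30
  op9 P1: load  L1 → I/M on L1; bus (none); mem=48
  op10 P0: store L1 := 32 → M/I on L1; bus BusRdX Flush; mem=74
  op11 P1: load  L1 → O/S on L1; bus BusRd; mem=74
  op12 P1: load  L1 → O/S on L1; bus (none); mem=74
  op13 P0: store L1 := 43 → M/I on L1; bus BusUpgr; mem=74
  op14 P0: store L0 := 79 → M/I on L0; bus BusRdX; mem=30
  op15 P0: store L1 := 74 → M/I on L1; bus (none); mem=74
  op16 P0: load  L1 → M/I on L1; bus (none); mem=74
  op17 P0: load  L1 → M/I on L1; bus (none); mem=74
  op18 P1: load  L0 → O/S on L0; bus BusRd; mem=30
  op19 P0: store L2 := 46 → M/I on L2; bus (none); mem=40
  op20 P0: load  L0 → O/S on L0; bus (none); mem=30
  op21 P1: store L3 := 2 → I/M on L3; bus BusUpgr; mem=30
  op22 P0: store L1 := 50 → M/I on L1; bus (none); mem=74
  op23 P1: load  L3 → I/M on L3; bus (none); mem=30
  op24 P1: load  L1 → O/S on L1; bus BusRd; mem=74
  op25 P1: store L1 := 3 → I/M on L1; bus BusUpgr Flush; mem=50
  op26 P0: store L3 := 42 → M/I on L3; bus BusRdX Flush; mem=2
  op27 P0: store L1 := 29 → M/I on L1; bus BusRdX Flush; mem=3
  op28 P1: store L2 := 33 → I/M on L2; bus BusRdX Flush; mem=46
  op29 P0: load  L2 → S/O on L2; bus BusRd; mem=46
  op30 P0: load  L0 → O/S on L0; bus (none); mem=30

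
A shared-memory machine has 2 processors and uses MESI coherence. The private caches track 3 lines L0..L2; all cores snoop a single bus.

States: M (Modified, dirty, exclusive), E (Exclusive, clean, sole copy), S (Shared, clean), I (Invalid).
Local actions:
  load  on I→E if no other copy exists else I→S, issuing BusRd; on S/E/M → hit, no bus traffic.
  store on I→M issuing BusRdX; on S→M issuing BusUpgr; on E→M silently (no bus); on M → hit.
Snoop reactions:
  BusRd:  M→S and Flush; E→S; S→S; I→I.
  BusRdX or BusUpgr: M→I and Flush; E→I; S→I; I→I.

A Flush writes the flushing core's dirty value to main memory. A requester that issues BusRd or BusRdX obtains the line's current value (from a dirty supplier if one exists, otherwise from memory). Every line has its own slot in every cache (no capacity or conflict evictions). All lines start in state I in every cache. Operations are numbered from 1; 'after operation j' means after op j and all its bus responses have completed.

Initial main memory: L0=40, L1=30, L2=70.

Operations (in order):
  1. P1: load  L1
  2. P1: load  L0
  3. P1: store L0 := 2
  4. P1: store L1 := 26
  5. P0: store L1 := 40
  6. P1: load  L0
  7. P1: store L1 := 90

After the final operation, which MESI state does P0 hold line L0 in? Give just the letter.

  op1 P1: load  L1 → I/E on L1; bus BusRd; mem=30
  op2 P1: load  L0 → I/E on L0; bus BusRd; mem=40
  op3 P1: store L0 := 2 → I/M on L0; bus (none); mem=40
  op4 P1: store L1 := 26 → I/M on L1; bus (none); mem=30
  op5 P0: store L1 := 40 → M/I on L1; bus BusRdX Flush; mem=26
  op6 P1: load  L0 → I/M on L0; bus (none); mem=40
  op7 P1: store L1 := 90 → I/M on L1; bus BusRdX Flush; mem=40

state = I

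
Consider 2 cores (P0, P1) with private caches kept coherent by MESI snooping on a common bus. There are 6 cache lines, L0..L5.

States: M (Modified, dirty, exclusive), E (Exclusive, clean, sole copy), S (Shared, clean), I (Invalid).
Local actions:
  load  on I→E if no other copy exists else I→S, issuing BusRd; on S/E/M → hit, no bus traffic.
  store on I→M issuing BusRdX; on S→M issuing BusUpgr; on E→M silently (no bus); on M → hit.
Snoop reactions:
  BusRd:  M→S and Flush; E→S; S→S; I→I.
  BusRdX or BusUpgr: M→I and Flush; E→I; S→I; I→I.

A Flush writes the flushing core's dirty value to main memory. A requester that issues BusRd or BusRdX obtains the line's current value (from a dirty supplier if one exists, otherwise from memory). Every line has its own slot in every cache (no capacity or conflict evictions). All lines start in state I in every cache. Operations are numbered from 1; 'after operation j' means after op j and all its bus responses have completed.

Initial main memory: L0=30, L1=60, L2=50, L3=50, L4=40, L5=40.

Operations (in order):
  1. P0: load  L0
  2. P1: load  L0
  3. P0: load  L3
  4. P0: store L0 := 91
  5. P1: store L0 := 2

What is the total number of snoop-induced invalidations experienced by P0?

step 1: P0: load  L0  ⟶  EI  (L0)  txn=BusRd  M[L0]=30
step 2: P1: load  L0  ⟶  SS  (L0)  txn=BusRd  M[L0]=30
step 3: P0: load  L3  ⟶  EI  (L3)  txn=BusRd  M[L3]=50
step 4: P0: store L0 := 91  ⟶  MI  (L0)  txn=BusUpgr  M[L0]=30
step 5: P1: store L0 := 2  ⟶  IM  (L0)  txn=BusRdX+Flush  M[L0]=91

invalidations = 1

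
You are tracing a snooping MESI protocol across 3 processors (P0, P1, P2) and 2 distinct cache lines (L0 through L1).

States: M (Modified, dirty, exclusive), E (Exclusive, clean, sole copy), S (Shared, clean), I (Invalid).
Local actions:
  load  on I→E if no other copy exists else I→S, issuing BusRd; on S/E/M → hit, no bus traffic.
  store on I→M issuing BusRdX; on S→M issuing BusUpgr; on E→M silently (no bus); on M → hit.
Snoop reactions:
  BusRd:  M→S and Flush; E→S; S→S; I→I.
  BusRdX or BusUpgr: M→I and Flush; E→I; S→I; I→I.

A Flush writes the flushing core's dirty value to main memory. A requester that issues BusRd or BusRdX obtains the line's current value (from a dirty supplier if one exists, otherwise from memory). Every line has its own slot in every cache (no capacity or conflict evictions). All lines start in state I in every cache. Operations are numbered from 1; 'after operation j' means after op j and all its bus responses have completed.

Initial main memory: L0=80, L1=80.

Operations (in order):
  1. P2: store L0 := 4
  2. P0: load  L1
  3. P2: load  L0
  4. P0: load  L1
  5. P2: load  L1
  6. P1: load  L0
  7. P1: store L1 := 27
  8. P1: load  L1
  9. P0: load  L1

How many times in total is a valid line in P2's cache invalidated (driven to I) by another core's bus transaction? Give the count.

invalidations = 1

  op1 P2: store L0 := 4 → I/I/M on L0; bus BusRdX; mem=80
  op2 P0: load  L1 → E/I/I on L1; bus BusRd; mem=80
  op3 P2: load  L0 → I/I/M on L0; bus (none); mem=80
  op4 P0: load  L1 → E/I/I on L1; bus (none); mem=80
  op5 P2: load  L1 → S/I/S on L1; bus BusRd; mem=80
  op6 P1: load  L0 → I/S/S on L0; bus BusRd Flush; mem=4
  op7 P1: store L1 := 27 → I/M/I on L1; bus BusRdX; mem=80
  op8 P1: load  L1 → I/M/I on L1; bus (none); mem=80
  op9 P0: load  L1 → S/S/I on L1; bus BusRd Flush; mem=27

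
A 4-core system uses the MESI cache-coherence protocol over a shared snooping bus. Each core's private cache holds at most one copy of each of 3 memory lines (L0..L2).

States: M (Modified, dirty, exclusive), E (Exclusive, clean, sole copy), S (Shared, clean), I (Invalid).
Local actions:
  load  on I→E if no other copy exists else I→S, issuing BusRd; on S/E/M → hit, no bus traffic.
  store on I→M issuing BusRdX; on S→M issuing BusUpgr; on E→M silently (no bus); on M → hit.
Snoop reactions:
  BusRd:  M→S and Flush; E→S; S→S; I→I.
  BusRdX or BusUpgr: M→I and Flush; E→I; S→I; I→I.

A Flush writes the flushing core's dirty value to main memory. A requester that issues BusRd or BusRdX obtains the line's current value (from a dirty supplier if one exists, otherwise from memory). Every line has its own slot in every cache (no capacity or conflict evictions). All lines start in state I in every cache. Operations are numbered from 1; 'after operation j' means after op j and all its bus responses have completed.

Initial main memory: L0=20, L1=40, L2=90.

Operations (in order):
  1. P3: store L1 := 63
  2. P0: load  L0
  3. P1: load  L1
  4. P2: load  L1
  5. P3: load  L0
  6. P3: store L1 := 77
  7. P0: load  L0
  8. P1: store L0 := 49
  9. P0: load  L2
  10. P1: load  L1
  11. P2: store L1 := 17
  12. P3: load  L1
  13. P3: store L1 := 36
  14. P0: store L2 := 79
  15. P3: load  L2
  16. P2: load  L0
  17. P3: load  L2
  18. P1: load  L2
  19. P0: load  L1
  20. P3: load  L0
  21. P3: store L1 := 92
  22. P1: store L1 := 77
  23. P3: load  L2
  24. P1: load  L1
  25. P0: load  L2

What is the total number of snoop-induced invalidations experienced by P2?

[1] P3: store L1 := 63 | P0:I, P1:I, P2:I, P3:M(63) | bus: BusRdX
[2] P0: load  L0 | P0:E(20), P1:I, P2:I, P3:I | bus: BusRd
[3] P1: load  L1 | P0:I, P1:S(63), P2:I, P3:S(63) | bus: BusRd,Flush
[4] P2: load  L1 | P0:I, P1:S(63), P2:S(63), P3:S(63) | bus: BusRd
[5] P3: load  L0 | P0:S(20), P1:I, P2:I, P3:S(20) | bus: BusRd
[6] P3: store L1 := 77 | P0:I, P1:I, P2:I, P3:M(77) | bus: BusUpgr
[7] P0: load  L0 | P0:S(20), P1:I, P2:I, P3:S(20) | bus: none
[8] P1: store L0 := 49 | P0:I, P1:M(49), P2:I, P3:I | bus: BusRdX
[9] P0: load  L2 | P0:E(90), P1:I, P2:I, P3:I | bus: BusRd
[10] P1: load  L1 | P0:I, P1:S(77), P2:I, P3:S(77) | bus: BusRd,Flush
[11] P2: store L1 := 17 | P0:I, P1:I, P2:M(17), P3:I | bus: BusRdX
[12] P3: load  L1 | P0:I, P1:I, P2:S(17), P3:S(17) | bus: BusRd,Flush
[13] P3: store L1 := 36 | P0:I, P1:I, P2:I, P3:M(36) | bus: BusUpgr
[14] P0: store L2 := 79 | P0:M(79), P1:I, P2:I, P3:I | bus: none
[15] P3: load  L2 | P0:S(79), P1:I, P2:I, P3:S(79) | bus: BusRd,Flush
[16] P2: load  L0 | P0:I, P1:S(49), P2:S(49), P3:I | bus: BusRd,Flush
[17] P3: load  L2 | P0:S(79), P1:I, P2:I, P3:S(79) | bus: none
[18] P1: load  L2 | P0:S(79), P1:S(79), P2:I, P3:S(79) | bus: BusRd
[19] P0: load  L1 | P0:S(36), P1:I, P2:I, P3:S(36) | bus: BusRd,Flush
[20] P3: load  L0 | P0:I, P1:S(49), P2:S(49), P3:S(49) | bus: BusRd
[21] P3: store L1 := 92 | P0:I, P1:I, P2:I, P3:M(92) | bus: BusUpgr
[22] P1: store L1 := 77 | P0:I, P1:M(77), P2:I, P3:I | bus: BusRdX,Flush
[23] P3: load  L2 | P0:S(79), P1:S(79), P2:I, P3:S(79) | bus: none
[24] P1: load  L1 | P0:I, P1:M(77), P2:I, P3:I | bus: none
[25] P0: load  L2 | P0:S(79), P1:S(79), P2:I, P3:S(79) | bus: none

invalidations = 2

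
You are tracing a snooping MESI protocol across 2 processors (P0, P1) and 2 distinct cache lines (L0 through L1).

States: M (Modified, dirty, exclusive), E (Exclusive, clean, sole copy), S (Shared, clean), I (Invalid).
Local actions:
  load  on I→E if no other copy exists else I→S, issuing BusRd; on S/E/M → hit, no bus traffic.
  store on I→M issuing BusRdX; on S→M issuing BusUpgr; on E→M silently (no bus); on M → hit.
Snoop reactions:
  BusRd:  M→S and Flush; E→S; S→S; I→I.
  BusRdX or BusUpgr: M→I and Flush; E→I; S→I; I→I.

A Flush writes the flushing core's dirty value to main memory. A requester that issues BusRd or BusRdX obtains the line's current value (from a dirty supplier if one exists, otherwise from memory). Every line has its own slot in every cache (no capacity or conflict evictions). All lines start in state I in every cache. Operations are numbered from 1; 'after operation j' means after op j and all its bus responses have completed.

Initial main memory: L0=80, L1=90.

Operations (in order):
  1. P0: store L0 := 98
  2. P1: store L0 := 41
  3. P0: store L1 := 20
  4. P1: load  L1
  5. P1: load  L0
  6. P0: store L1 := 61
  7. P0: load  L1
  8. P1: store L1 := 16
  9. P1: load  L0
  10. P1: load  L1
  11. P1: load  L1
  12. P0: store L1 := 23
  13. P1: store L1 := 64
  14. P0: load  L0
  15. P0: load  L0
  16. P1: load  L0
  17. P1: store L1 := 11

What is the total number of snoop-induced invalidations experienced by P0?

1. P0: store L0 := 98  bus=[BusRdX]  L0: P0=M P1=I  mem[L0]=80
2. P1: store L0 := 41  bus=[BusRdX,Flush]  L0: P0=I P1=M  mem[L0]=98
3. P0: store L1 := 20  bus=[BusRdX]  L1: P0=M P1=I  mem[L1]=90
4. P1: load  L1  bus=[BusRd,Flush]  L1: P0=S P1=S  mem[L1]=20
5. P1: load  L0  bus=[-]  L0: P0=I P1=M  mem[L0]=98
6. P0: store L1 := 61  bus=[BusUpgr]  L1: P0=M P1=I  mem[L1]=20
7. P0: load  L1  bus=[-]  L1: P0=M P1=I  mem[L1]=20
8. P1: store L1 := 16  bus=[BusRdX,Flush]  L1: P0=I P1=M  mem[L1]=61
9. P1: load  L0  bus=[-]  L0: P0=I P1=M  mem[L0]=98
10. P1: load  L1  bus=[-]  L1: P0=I P1=M  mem[L1]=61
11. P1: load  L1  bus=[-]  L1: P0=I P1=M  mem[L1]=61
12. P0: store L1 := 23  bus=[BusRdX,Flush]  L1: P0=M P1=I  mem[L1]=16
13. P1: store L1 := 64  bus=[BusRdX,Flush]  L1: P0=I P1=M  mem[L1]=23
14. P0: load  L0  bus=[BusRd,Flush]  L0: P0=S P1=S  mem[L0]=41
15. P0: load  L0  bus=[-]  L0: P0=S P1=S  mem[L0]=41
16. P1: load  L0  bus=[-]  L0: P0=S P1=S  mem[L0]=41
17. P1: store L1 := 11  bus=[-]  L1: P0=I P1=M  mem[L1]=23

invalidations = 3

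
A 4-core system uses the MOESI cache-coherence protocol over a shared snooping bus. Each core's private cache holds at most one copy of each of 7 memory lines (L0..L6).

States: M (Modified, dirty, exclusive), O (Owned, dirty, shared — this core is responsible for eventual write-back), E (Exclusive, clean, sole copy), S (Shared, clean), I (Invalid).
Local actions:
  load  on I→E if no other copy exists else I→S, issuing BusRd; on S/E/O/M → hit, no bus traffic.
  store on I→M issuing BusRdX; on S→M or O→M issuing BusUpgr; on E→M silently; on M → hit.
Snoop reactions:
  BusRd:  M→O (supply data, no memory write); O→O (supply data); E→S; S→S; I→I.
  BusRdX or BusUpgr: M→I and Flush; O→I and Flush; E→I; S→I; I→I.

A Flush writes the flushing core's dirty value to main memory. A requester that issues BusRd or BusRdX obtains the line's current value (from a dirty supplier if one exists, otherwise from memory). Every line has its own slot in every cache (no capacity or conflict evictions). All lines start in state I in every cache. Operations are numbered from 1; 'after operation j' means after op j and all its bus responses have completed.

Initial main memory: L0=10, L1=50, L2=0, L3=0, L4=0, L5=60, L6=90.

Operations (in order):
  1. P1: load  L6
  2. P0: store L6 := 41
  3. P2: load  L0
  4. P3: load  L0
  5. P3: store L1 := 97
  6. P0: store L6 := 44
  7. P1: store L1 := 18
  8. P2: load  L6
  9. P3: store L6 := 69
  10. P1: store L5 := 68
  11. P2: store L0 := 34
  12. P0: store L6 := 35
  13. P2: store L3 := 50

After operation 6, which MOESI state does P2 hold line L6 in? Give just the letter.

1. P1: load  L6  bus=[BusRd]  L6: P0=I P1=E P2=I P3=I  mem[L6]=90
2. P0: store L6 := 41  bus=[BusRdX]  L6: P0=M P1=I P2=I P3=I  mem[L6]=90
3. P2: load  L0  bus=[BusRd]  L0: P0=I P1=I P2=E P3=I  mem[L0]=10
4. P3: load  L0  bus=[BusRd]  L0: P0=I P1=I P2=S P3=S  mem[L0]=10
5. P3: store L1 := 97  bus=[BusRdX]  L1: P0=I P1=I P2=I P3=M  mem[L1]=50
6. P0: store L6 := 44  bus=[-]  L6: P0=M P1=I P2=I P3=I  mem[L6]=90
7. P1: store L1 := 18  bus=[BusRdX,Flush]  L1: P0=I P1=M P2=I P3=I  mem[L1]=97
8. P2: load  L6  bus=[BusRd]  L6: P0=O P1=I P2=S P3=I  mem[L6]=90
9. P3: store L6 := 69  bus=[BusRdX,Flush]  L6: P0=I P1=I P2=I P3=M  mem[L6]=44
10. P1: store L5 := 68  bus=[BusRdX]  L5: P0=I P1=M P2=I P3=I  mem[L5]=60
11. P2: store L0 := 34  bus=[BusUpgr]  L0: P0=I P1=I P2=M P3=I  mem[L0]=10
12. P0: store L6 := 35  bus=[BusRdX,Flush]  L6: P0=M P1=I P2=I P3=I  mem[L6]=69
13. P2: store L3 := 50  bus=[BusRdX]  L3: P0=I P1=I P2=M P3=I  mem[L3]=0

state = I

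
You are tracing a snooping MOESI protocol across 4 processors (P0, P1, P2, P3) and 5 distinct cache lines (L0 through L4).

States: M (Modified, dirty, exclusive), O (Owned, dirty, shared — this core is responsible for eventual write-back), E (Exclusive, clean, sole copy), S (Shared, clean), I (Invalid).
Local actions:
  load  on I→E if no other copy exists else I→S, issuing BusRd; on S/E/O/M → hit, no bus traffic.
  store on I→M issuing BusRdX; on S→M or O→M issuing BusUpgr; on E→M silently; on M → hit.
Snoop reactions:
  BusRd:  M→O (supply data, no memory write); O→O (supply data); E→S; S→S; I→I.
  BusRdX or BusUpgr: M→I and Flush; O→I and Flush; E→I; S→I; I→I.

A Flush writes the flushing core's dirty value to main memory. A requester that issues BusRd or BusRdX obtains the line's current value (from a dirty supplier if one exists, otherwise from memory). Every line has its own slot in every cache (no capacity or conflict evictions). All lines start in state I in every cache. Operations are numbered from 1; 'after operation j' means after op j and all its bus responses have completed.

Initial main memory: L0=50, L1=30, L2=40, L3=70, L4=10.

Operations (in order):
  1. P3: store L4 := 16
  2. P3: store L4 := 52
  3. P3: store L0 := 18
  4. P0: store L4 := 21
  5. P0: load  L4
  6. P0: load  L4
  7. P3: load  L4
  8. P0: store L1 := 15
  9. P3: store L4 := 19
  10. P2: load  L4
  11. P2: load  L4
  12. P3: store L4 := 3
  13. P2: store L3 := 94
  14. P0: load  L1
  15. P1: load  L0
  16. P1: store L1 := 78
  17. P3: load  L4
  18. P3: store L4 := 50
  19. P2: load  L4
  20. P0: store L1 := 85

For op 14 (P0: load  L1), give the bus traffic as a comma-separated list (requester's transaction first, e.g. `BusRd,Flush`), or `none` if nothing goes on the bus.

bus = none

  op1 P3: store L4 := 16 → I/I/I/M on L4; bus BusRdX; mem=10
  op2 P3: store L4 := 52 → I/I/I/M on L4; bus (none); mem=10
  op3 P3: store L0 := 18 → I/I/I/M on L0; bus BusRdX; mem=50
  op4 P0: store L4 := 21 → M/I/I/I on L4; bus BusRdX Flush; mem=52
  op5 P0: load  L4 → M/I/I/I on L4; bus (none); mem=52
  op6 P0: load  L4 → M/I/I/I on L4; bus (none); mem=52
  op7 P3: load  L4 → O/I/I/S on L4; bus BusRd; mem=52
  op8 P0: store L1 := 15 → M/I/I/I on L1; bus BusRdX; mem=30
  op9 P3: store L4 := 19 → I/I/I/M on L4; bus BusUpgr Flush; mem=21
  op10 P2: load  L4 → I/I/S/O on L4; bus BusRd; mem=21
  op11 P2: load  L4 → I/I/S/O on L4; bus (none); mem=21
  op12 P3: store L4 := 3 → I/I/I/M on L4; bus BusUpgr; mem=21
  op13 P2: store L3 := 94 → I/I/M/I on L3; bus BusRdX; mem=70
  op14 P0: load  L1 → M/I/I/I on L1; bus (none); mem=30
  op15 P1: load  L0 → I/S/I/O on L0; bus BusRd; mem=50
  op16 P1: store L1 := 78 → I/M/I/I on L1; bus BusRdX Flush; mem=15
  op17 P3: load  L4 → I/I/I/M on L4; bus (none); mem=21
  op18 P3: store L4 := 50 → I/I/I/M on L4; bus (none); mem=21
  op19 P2: load  L4 → I/I/S/O on L4; bus BusRd; mem=21
  op20 P0: store L1 := 85 → M/I/I/I on L1; bus BusRdX Flush; mem=78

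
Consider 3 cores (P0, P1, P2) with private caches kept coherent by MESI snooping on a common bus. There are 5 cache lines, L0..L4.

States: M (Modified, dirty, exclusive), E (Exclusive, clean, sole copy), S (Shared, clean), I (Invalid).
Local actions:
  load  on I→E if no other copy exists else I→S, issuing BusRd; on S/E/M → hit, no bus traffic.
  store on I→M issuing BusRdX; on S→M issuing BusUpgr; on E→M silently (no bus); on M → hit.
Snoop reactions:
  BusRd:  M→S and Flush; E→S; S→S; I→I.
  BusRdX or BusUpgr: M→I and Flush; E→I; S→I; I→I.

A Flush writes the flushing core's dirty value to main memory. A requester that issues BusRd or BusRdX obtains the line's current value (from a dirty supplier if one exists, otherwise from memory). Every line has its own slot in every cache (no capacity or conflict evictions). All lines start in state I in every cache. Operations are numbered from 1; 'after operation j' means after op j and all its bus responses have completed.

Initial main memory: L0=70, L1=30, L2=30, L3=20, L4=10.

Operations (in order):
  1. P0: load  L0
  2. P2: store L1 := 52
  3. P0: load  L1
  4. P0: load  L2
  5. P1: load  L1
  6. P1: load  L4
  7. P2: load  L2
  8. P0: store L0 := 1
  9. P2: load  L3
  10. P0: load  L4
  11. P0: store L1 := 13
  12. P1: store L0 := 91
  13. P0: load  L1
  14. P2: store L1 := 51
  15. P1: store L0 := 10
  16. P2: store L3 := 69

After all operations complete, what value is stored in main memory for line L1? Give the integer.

  op1 P0: load  L0 → E/I/I on L0; bus BusRd; mem=70
  op2 P2: store L1 := 52 → I/I/M on L1; bus BusRdX; mem=30
  op3 P0: load  L1 → S/I/S on L1; bus BusRd Flush; mem=52
  op4 P0: load  L2 → E/I/I on L2; bus BusRd; mem=30
  op5 P1: load  L1 → S/S/S on L1; bus BusRd; mem=52
  op6 P1: load  L4 → I/E/I on L4; bus BusRd; mem=10
  op7 P2: load  L2 → S/I/S on L2; bus BusRd; mem=30
  op8 P0: store L0 := 1 → M/I/I on L0; bus (none); mem=70
  op9 P2: load  L3 → I/I/E on L3; bus BusRd; mem=20
  op10 P0: load  L4 → S/S/I on L4; bus BusRd; mem=10
  op11 P0: store L1 := 13 → M/I/I on L1; bus BusUpgr; mem=52
  op12 P1: store L0 := 91 → I/M/I on L0; bus BusRdX Flush; mem=1
  op13 P0: load  L1 → M/I/I on L1; bus (none); mem=52
  op14 P2: store L1 := 51 → I/I/M on L1; bus BusRdX Flush; mem=13
  op15 P1: store L0 := 10 → I/M/I on L0; bus (none); mem=1
  op16 P2: store L3 := 69 → I/I/M on L3; bus (none); mem=20

memory[L1] = 13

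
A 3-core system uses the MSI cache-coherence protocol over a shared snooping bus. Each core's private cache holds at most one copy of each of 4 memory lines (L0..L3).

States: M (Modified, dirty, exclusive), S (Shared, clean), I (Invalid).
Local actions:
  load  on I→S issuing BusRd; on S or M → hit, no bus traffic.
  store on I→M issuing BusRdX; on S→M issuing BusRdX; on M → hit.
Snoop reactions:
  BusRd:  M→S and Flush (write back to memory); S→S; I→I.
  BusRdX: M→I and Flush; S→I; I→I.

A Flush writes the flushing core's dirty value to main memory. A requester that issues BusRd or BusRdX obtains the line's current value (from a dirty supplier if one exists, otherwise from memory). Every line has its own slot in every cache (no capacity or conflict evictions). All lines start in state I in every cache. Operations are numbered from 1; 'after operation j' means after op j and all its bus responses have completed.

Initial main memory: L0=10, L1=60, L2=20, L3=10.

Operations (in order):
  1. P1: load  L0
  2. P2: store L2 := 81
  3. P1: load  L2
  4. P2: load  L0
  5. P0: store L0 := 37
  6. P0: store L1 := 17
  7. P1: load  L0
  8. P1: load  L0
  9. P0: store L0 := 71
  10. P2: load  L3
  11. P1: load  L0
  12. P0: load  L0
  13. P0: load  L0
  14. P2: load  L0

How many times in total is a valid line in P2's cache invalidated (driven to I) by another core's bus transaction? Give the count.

invalidations = 1

step 1: P1: load  L0  ⟶  ISI  (L0)  txn=BusRd  M[L0]=10
step 2: P2: store L2 := 81  ⟶  IIM  (L2)  txn=BusRdX  M[L2]=20
step 3: P1: load  L2  ⟶  ISS  (L2)  txn=BusRd+Flush  M[L2]=81
step 4: P2: load  L0  ⟶  ISS  (L0)  txn=BusRd  M[L0]=10
step 5: P0: store L0 := 37  ⟶  MII  (L0)  txn=BusRdX  M[L0]=10
step 6: P0: store L1 := 17  ⟶  MII  (L1)  txn=BusRdX  M[L1]=60
step 7: P1: load  L0  ⟶  SSI  (L0)  txn=BusRd+Flush  M[L0]=37
step 8: P1: load  L0  ⟶  SSI  (L0)  txn=∅  M[L0]=37
step 9: P0: store L0 := 71  ⟶  MII  (L0)  txn=BusRdX  M[L0]=37
step 10: P2: load  L3  ⟶  IIS  (L3)  txn=BusRd  M[L3]=10
step 11: P1: load  L0  ⟶  SSI  (L0)  txn=BusRd+Flush  M[L0]=71
step 12: P0: load  L0  ⟶  SSI  (L0)  txn=∅  M[L0]=71
step 13: P0: load  L0  ⟶  SSI  (L0)  txn=∅  M[L0]=71
step 14: P2: load  L0  ⟶  SSS  (L0)  txn=BusRd  M[L0]=71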